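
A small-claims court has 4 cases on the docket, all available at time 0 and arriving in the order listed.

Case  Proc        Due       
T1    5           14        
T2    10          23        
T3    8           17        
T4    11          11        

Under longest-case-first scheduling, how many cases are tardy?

LPT (decreasing processing time): T4 T2 T3 T1.
T4: 0→11, due 11, tardiness 0
T2: 11→21, due 23, tardiness 0
T3: 21→29, due 17, tardiness 12
T1: 29→34, due 14, tardiness 20
Late cases: 2.

2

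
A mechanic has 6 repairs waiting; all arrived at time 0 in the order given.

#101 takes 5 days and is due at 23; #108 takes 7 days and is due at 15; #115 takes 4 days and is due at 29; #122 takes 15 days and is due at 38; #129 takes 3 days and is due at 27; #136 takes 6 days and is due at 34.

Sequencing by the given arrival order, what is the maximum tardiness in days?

FIFO (arrival order): #101 #108 #115 #122 #129 #136.
#101: 0→5, due 23, tardiness 0
#108: 5→12, due 15, tardiness 0
#115: 12→16, due 29, tardiness 0
#122: 16→31, due 38, tardiness 0
#129: 31→34, due 27, tardiness 7
#136: 34→40, due 34, tardiness 6
Maximum = 7.

7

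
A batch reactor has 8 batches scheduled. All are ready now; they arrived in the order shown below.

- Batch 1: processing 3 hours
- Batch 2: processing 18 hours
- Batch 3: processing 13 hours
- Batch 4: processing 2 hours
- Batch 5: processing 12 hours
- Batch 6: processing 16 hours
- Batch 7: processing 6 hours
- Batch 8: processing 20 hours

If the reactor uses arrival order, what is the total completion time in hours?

FIFO (arrival order): Batch 1 Batch 2 Batch 3 Batch 4 Batch 5 Batch 6 Batch 7 Batch 8.
Batch 1: 0→3
Batch 2: 3→21
Batch 3: 21→34
Batch 4: 34→36
Batch 5: 36→48
Batch 6: 48→64
Batch 7: 64→70
Batch 8: 70→90
Sum = 3+21+34+36+48+64+70+90 = 366.

366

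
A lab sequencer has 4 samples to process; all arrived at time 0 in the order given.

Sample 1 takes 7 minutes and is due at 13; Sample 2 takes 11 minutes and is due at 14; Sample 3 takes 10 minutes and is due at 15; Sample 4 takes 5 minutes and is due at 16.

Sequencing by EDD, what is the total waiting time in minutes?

EDD (increasing due date): Sample 1 Sample 2 Sample 3 Sample 4.
Sample 1: waits 0, runs 0→7
Sample 2: waits 7, runs 7→18
Sample 3: waits 18, runs 18→28
Sample 4: waits 28, runs 28→33
Sum = 0+7+18+28 = 53.

53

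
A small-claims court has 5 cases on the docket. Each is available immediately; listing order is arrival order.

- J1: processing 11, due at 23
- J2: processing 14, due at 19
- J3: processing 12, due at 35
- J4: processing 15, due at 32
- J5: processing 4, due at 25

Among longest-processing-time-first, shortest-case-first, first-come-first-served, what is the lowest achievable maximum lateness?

24

LPT (decreasing processing time): J4 J2 J3 J1 J5.
J4: 0→15, due 32, lateness -17
J2: 15→29, due 19, lateness 10
J3: 29→41, due 35, lateness 6
J1: 41→52, due 23, lateness 29
J5: 52→56, due 25, lateness 31
Maximum = 31.
SPT (increasing processing time): J5 J1 J3 J2 J4.
J5: 0→4, due 25, lateness -21
J1: 4→15, due 23, lateness -8
J3: 15→27, due 35, lateness -8
J2: 27→41, due 19, lateness 22
J4: 41→56, due 32, lateness 24
Maximum = 24.
FIFO (arrival order): J1 J2 J3 J4 J5.
J1: 0→11, due 23, lateness -12
J2: 11→25, due 19, lateness 6
J3: 25→37, due 35, lateness 2
J4: 37→52, due 32, lateness 20
J5: 52→56, due 25, lateness 31
Maximum = 31.
LPT 31, SPT 24, FIFO 31 → minimum 24.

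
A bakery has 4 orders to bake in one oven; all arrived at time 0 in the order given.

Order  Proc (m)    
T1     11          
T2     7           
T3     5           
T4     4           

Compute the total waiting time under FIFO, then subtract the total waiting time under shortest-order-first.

FIFO (arrival order): T1 T2 T3 T4.
T1: waits 0, runs 0→11
T2: waits 11, runs 11→18
T3: waits 18, runs 18→23
T4: waits 23, runs 23→27
Sum = 0+11+18+23 = 52.
SPT (increasing processing time): T4 T3 T2 T1.
T4: waits 0, runs 0→4
T3: waits 4, runs 4→9
T2: waits 9, runs 9→16
T1: waits 16, runs 16→27
Sum = 0+4+9+16 = 29.
Difference = 52 − 29 = 23.

23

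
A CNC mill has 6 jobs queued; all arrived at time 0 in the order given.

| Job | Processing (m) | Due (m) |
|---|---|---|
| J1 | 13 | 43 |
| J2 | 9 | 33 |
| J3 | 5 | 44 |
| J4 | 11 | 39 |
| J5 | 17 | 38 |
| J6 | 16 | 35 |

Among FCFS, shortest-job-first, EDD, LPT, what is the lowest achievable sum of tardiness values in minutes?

FIFO (arrival order): J1 J2 J3 J4 J5 J6.
J1: 0→13, due 43, tardiness 0
J2: 13→22, due 33, tardiness 0
J3: 22→27, due 44, tardiness 0
J4: 27→38, due 39, tardiness 0
J5: 38→55, due 38, tardiness 17
J6: 55→71, due 35, tardiness 36
Sum = 0+0+0+0+17+36 = 53.
SPT (increasing processing time): J3 J2 J4 J1 J6 J5.
J3: 0→5, due 44, tardiness 0
J2: 5→14, due 33, tardiness 0
J4: 14→25, due 39, tardiness 0
J1: 25→38, due 43, tardiness 0
J6: 38→54, due 35, tardiness 19
J5: 54→71, due 38, tardiness 33
Sum = 0+0+0+0+19+33 = 52.
EDD (increasing due date): J2 J6 J5 J4 J1 J3.
J2: 0→9, due 33, tardiness 0
J6: 9→25, due 35, tardiness 0
J5: 25→42, due 38, tardiness 4
J4: 42→53, due 39, tardiness 14
J1: 53→66, due 43, tardiness 23
J3: 66→71, due 44, tardiness 27
Sum = 0+0+4+14+23+27 = 68.
LPT (decreasing processing time): J5 J6 J1 J4 J2 J3.
J5: 0→17, due 38, tardiness 0
J6: 17→33, due 35, tardiness 0
J1: 33→46, due 43, tardiness 3
J4: 46→57, due 39, tardiness 18
J2: 57→66, due 33, tardiness 33
J3: 66→71, due 44, tardiness 27
Sum = 0+0+3+18+33+27 = 81.
FIFO 53, SPT 52, EDD 68, LPT 81 → minimum 52.

52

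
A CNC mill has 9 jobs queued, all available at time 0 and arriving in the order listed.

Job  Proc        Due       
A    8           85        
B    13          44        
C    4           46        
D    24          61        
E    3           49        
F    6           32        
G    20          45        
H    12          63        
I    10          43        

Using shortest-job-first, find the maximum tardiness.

39

SPT (increasing processing time): E C F A I H B G D.
E: 0→3, due 49, tardiness 0
C: 3→7, due 46, tardiness 0
F: 7→13, due 32, tardiness 0
A: 13→21, due 85, tardiness 0
I: 21→31, due 43, tardiness 0
H: 31→43, due 63, tardiness 0
B: 43→56, due 44, tardiness 12
G: 56→76, due 45, tardiness 31
D: 76→100, due 61, tardiness 39
Maximum = 39.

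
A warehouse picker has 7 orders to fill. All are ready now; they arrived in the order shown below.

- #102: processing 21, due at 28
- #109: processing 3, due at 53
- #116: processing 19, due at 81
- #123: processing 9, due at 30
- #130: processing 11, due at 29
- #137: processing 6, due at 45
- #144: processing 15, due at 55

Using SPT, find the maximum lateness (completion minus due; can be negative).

SPT (increasing processing time): #109 #137 #123 #130 #144 #116 #102.
#109: 0→3, due 53, lateness -50
#137: 3→9, due 45, lateness -36
#123: 9→18, due 30, lateness -12
#130: 18→29, due 29, lateness 0
#144: 29→44, due 55, lateness -11
#116: 44→63, due 81, lateness -18
#102: 63→84, due 28, lateness 56
Maximum = 56.

56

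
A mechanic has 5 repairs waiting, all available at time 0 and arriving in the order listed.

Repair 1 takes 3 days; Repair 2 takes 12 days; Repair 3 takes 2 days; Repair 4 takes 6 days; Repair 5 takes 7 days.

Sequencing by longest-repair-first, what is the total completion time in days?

LPT (decreasing processing time): Repair 2 Repair 5 Repair 4 Repair 1 Repair 3.
Repair 2: 0→12
Repair 5: 12→19
Repair 4: 19→25
Repair 1: 25→28
Repair 3: 28→30
Sum = 12+19+25+28+30 = 114.

114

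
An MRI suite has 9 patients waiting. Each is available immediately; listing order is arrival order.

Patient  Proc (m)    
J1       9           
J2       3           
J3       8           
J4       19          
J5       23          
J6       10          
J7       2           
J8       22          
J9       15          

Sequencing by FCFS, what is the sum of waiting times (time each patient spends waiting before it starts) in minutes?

FIFO (arrival order): J1 J2 J3 J4 J5 J6 J7 J8 J9.
J1: waits 0, runs 0→9
J2: waits 9, runs 9→12
J3: waits 12, runs 12→20
J4: waits 20, runs 20→39
J5: waits 39, runs 39→62
J6: waits 62, runs 62→72
J7: waits 72, runs 72→74
J8: waits 74, runs 74→96
J9: waits 96, runs 96→111
Sum = 0+9+12+20+39+62+72+74+96 = 384.

384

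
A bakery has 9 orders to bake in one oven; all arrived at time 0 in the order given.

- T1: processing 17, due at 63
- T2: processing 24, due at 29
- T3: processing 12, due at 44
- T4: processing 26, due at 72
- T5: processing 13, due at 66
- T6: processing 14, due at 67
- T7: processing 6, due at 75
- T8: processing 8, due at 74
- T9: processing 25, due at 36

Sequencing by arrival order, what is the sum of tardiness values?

285

FIFO (arrival order): T1 T2 T3 T4 T5 T6 T7 T8 T9.
T1: 0→17, due 63, tardiness 0
T2: 17→41, due 29, tardiness 12
T3: 41→53, due 44, tardiness 9
T4: 53→79, due 72, tardiness 7
T5: 79→92, due 66, tardiness 26
T6: 92→106, due 67, tardiness 39
T7: 106→112, due 75, tardiness 37
T8: 112→120, due 74, tardiness 46
T9: 120→145, due 36, tardiness 109
Sum = 0+12+9+7+26+39+37+46+109 = 285.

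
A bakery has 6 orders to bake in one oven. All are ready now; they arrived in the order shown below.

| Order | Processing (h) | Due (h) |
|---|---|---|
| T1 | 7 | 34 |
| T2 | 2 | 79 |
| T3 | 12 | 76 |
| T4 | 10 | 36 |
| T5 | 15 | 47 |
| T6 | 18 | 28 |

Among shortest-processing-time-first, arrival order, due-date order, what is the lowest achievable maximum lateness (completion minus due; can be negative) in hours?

3

SPT (increasing processing time): T2 T1 T4 T3 T5 T6.
T2: 0→2, due 79, lateness -77
T1: 2→9, due 34, lateness -25
T4: 9→19, due 36, lateness -17
T3: 19→31, due 76, lateness -45
T5: 31→46, due 47, lateness -1
T6: 46→64, due 28, lateness 36
Maximum = 36.
FIFO (arrival order): T1 T2 T3 T4 T5 T6.
T1: 0→7, due 34, lateness -27
T2: 7→9, due 79, lateness -70
T3: 9→21, due 76, lateness -55
T4: 21→31, due 36, lateness -5
T5: 31→46, due 47, lateness -1
T6: 46→64, due 28, lateness 36
Maximum = 36.
EDD (increasing due date): T6 T1 T4 T5 T3 T2.
T6: 0→18, due 28, lateness -10
T1: 18→25, due 34, lateness -9
T4: 25→35, due 36, lateness -1
T5: 35→50, due 47, lateness 3
T3: 50→62, due 76, lateness -14
T2: 62→64, due 79, lateness -15
Maximum = 3.
SPT 36, FIFO 36, EDD 3 → minimum 3.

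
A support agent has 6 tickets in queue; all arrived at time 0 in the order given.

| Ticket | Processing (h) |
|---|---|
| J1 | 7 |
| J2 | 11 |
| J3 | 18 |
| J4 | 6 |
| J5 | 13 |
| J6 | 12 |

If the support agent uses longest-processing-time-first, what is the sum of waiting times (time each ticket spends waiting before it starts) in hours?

207

LPT (decreasing processing time): J3 J5 J6 J2 J1 J4.
J3: waits 0, runs 0→18
J5: waits 18, runs 18→31
J6: waits 31, runs 31→43
J2: waits 43, runs 43→54
J1: waits 54, runs 54→61
J4: waits 61, runs 61→67
Sum = 0+18+31+43+54+61 = 207.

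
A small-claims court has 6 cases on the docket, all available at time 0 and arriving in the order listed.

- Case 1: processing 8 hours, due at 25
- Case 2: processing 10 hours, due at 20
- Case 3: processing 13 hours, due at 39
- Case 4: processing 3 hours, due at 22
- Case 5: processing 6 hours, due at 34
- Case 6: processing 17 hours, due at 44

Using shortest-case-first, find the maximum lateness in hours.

SPT (increasing processing time): Case 4 Case 5 Case 1 Case 2 Case 3 Case 6.
Case 4: 0→3, due 22, lateness -19
Case 5: 3→9, due 34, lateness -25
Case 1: 9→17, due 25, lateness -8
Case 2: 17→27, due 20, lateness 7
Case 3: 27→40, due 39, lateness 1
Case 6: 40→57, due 44, lateness 13
Maximum = 13.

13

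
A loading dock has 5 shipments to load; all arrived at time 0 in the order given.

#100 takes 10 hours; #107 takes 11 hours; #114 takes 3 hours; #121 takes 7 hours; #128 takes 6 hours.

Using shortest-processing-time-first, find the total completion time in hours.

91

SPT (increasing processing time): #114 #128 #121 #100 #107.
#114: 0→3
#128: 3→9
#121: 9→16
#100: 16→26
#107: 26→37
Sum = 3+9+16+26+37 = 91.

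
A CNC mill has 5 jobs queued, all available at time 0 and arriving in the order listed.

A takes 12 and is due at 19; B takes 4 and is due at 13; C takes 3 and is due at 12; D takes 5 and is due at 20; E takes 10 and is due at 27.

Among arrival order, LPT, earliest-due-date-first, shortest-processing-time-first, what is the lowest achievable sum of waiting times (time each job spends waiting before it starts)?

44

FIFO (arrival order): A B C D E.
A: waits 0, runs 0→12
B: waits 12, runs 12→16
C: waits 16, runs 16→19
D: waits 19, runs 19→24
E: waits 24, runs 24→34
Sum = 0+12+16+19+24 = 71.
LPT (decreasing processing time): A E D B C.
A: waits 0, runs 0→12
E: waits 12, runs 12→22
D: waits 22, runs 22→27
B: waits 27, runs 27→31
C: waits 31, runs 31→34
Sum = 0+12+22+27+31 = 92.
EDD (increasing due date): C B A D E.
C: waits 0, runs 0→3
B: waits 3, runs 3→7
A: waits 7, runs 7→19
D: waits 19, runs 19→24
E: waits 24, runs 24→34
Sum = 0+3+7+19+24 = 53.
SPT (increasing processing time): C B D E A.
C: waits 0, runs 0→3
B: waits 3, runs 3→7
D: waits 7, runs 7→12
E: waits 12, runs 12→22
A: waits 22, runs 22→34
Sum = 0+3+7+12+22 = 44.
FIFO 71, LPT 92, EDD 53, SPT 44 → minimum 44.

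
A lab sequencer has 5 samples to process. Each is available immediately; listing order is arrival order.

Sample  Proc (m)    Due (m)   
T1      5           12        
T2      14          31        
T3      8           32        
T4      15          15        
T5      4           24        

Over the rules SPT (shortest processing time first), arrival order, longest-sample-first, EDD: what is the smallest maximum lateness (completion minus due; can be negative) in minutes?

SPT (increasing processing time): T5 T1 T3 T2 T4.
T5: 0→4, due 24, lateness -20
T1: 4→9, due 12, lateness -3
T3: 9→17, due 32, lateness -15
T2: 17→31, due 31, lateness 0
T4: 31→46, due 15, lateness 31
Maximum = 31.
FIFO (arrival order): T1 T2 T3 T4 T5.
T1: 0→5, due 12, lateness -7
T2: 5→19, due 31, lateness -12
T3: 19→27, due 32, lateness -5
T4: 27→42, due 15, lateness 27
T5: 42→46, due 24, lateness 22
Maximum = 27.
LPT (decreasing processing time): T4 T2 T3 T1 T5.
T4: 0→15, due 15, lateness 0
T2: 15→29, due 31, lateness -2
T3: 29→37, due 32, lateness 5
T1: 37→42, due 12, lateness 30
T5: 42→46, due 24, lateness 22
Maximum = 30.
EDD (increasing due date): T1 T4 T5 T2 T3.
T1: 0→5, due 12, lateness -7
T4: 5→20, due 15, lateness 5
T5: 20→24, due 24, lateness 0
T2: 24→38, due 31, lateness 7
T3: 38→46, due 32, lateness 14
Maximum = 14.
SPT 31, FIFO 27, LPT 30, EDD 14 → minimum 14.

14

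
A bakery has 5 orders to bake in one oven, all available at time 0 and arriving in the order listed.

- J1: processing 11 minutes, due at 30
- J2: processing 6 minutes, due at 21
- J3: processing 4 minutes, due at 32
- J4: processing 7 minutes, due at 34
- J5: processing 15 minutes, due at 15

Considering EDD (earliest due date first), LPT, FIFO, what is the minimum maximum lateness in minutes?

9

EDD (increasing due date): J5 J2 J1 J3 J4.
J5: 0→15, due 15, lateness 0
J2: 15→21, due 21, lateness 0
J1: 21→32, due 30, lateness 2
J3: 32→36, due 32, lateness 4
J4: 36→43, due 34, lateness 9
Maximum = 9.
LPT (decreasing processing time): J5 J1 J4 J2 J3.
J5: 0→15, due 15, lateness 0
J1: 15→26, due 30, lateness -4
J4: 26→33, due 34, lateness -1
J2: 33→39, due 21, lateness 18
J3: 39→43, due 32, lateness 11
Maximum = 18.
FIFO (arrival order): J1 J2 J3 J4 J5.
J1: 0→11, due 30, lateness -19
J2: 11→17, due 21, lateness -4
J3: 17→21, due 32, lateness -11
J4: 21→28, due 34, lateness -6
J5: 28→43, due 15, lateness 28
Maximum = 28.
EDD 9, LPT 18, FIFO 28 → minimum 9.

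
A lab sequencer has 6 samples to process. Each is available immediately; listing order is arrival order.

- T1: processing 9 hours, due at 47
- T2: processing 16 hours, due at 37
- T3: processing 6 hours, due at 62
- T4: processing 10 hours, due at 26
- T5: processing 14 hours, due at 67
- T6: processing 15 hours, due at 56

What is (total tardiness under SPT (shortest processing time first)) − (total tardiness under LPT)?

-21

SPT (increasing processing time): T3 T1 T4 T5 T6 T2.
T3: 0→6, due 62, tardiness 0
T1: 6→15, due 47, tardiness 0
T4: 15→25, due 26, tardiness 0
T5: 25→39, due 67, tardiness 0
T6: 39→54, due 56, tardiness 0
T2: 54→70, due 37, tardiness 33
Sum = 0+0+0+0+0+33 = 33.
LPT (decreasing processing time): T2 T6 T5 T4 T1 T3.
T2: 0→16, due 37, tardiness 0
T6: 16→31, due 56, tardiness 0
T5: 31→45, due 67, tardiness 0
T4: 45→55, due 26, tardiness 29
T1: 55→64, due 47, tardiness 17
T3: 64→70, due 62, tardiness 8
Sum = 0+0+0+29+17+8 = 54.
Difference = 33 − 54 = -21.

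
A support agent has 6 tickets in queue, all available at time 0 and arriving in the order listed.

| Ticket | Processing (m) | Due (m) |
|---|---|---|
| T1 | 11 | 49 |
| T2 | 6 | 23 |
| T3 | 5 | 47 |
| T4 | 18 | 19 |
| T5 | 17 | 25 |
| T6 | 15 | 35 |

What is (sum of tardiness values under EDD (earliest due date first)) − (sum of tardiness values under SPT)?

EDD (increasing due date): T4 T2 T5 T6 T3 T1.
T4: 0→18, due 19, tardiness 0
T2: 18→24, due 23, tardiness 1
T5: 24→41, due 25, tardiness 16
T6: 41→56, due 35, tardiness 21
T3: 56→61, due 47, tardiness 14
T1: 61→72, due 49, tardiness 23
Sum = 0+1+16+21+14+23 = 75.
SPT (increasing processing time): T3 T2 T1 T6 T5 T4.
T3: 0→5, due 47, tardiness 0
T2: 5→11, due 23, tardiness 0
T1: 11→22, due 49, tardiness 0
T6: 22→37, due 35, tardiness 2
T5: 37→54, due 25, tardiness 29
T4: 54→72, due 19, tardiness 53
Sum = 0+0+0+2+29+53 = 84.
Difference = 75 − 84 = -9.

-9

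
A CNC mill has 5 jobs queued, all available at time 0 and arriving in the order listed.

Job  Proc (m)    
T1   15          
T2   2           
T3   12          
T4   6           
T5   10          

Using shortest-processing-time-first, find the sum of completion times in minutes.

SPT (increasing processing time): T2 T4 T5 T3 T1.
T2: 0→2
T4: 2→8
T5: 8→18
T3: 18→30
T1: 30→45
Sum = 2+8+18+30+45 = 103.

103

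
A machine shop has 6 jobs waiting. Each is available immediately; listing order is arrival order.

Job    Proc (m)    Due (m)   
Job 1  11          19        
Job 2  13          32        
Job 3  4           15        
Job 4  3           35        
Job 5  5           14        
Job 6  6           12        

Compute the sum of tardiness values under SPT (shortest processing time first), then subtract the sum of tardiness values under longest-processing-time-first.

SPT (increasing processing time): Job 4 Job 3 Job 5 Job 6 Job 1 Job 2.
Job 4: 0→3, due 35, tardiness 0
Job 3: 3→7, due 15, tardiness 0
Job 5: 7→12, due 14, tardiness 0
Job 6: 12→18, due 12, tardiness 6
Job 1: 18→29, due 19, tardiness 10
Job 2: 29→42, due 32, tardiness 10
Sum = 0+0+0+6+10+10 = 26.
LPT (decreasing processing time): Job 2 Job 1 Job 6 Job 5 Job 3 Job 4.
Job 2: 0→13, due 32, tardiness 0
Job 1: 13→24, due 19, tardiness 5
Job 6: 24→30, due 12, tardiness 18
Job 5: 30→35, due 14, tardiness 21
Job 3: 35→39, due 15, tardiness 24
Job 4: 39→42, due 35, tardiness 7
Sum = 0+5+18+21+24+7 = 75.
Difference = 26 − 75 = -49.

-49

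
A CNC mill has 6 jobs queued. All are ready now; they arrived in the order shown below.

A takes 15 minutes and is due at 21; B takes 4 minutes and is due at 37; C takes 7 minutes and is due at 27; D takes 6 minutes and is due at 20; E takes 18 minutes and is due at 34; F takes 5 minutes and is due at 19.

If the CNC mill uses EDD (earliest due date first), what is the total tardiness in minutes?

EDD (increasing due date): F D A C E B.
F: 0→5, due 19, tardiness 0
D: 5→11, due 20, tardiness 0
A: 11→26, due 21, tardiness 5
C: 26→33, due 27, tardiness 6
E: 33→51, due 34, tardiness 17
B: 51→55, due 37, tardiness 18
Sum = 0+0+5+6+17+18 = 46.

46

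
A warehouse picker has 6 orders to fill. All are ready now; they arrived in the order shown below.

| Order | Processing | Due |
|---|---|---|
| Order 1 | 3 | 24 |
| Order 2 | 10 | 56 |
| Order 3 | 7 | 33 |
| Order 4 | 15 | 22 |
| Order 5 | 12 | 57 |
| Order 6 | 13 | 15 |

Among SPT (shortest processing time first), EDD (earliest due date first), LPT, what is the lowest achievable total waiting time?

110

SPT (increasing processing time): Order 1 Order 3 Order 2 Order 5 Order 6 Order 4.
Order 1: waits 0, runs 0→3
Order 3: waits 3, runs 3→10
Order 2: waits 10, runs 10→20
Order 5: waits 20, runs 20→32
Order 6: waits 32, runs 32→45
Order 4: waits 45, runs 45→60
Sum = 0+3+10+20+32+45 = 110.
EDD (increasing due date): Order 6 Order 4 Order 1 Order 3 Order 2 Order 5.
Order 6: waits 0, runs 0→13
Order 4: waits 13, runs 13→28
Order 1: waits 28, runs 28→31
Order 3: waits 31, runs 31→38
Order 2: waits 38, runs 38→48
Order 5: waits 48, runs 48→60
Sum = 0+13+28+31+38+48 = 158.
LPT (decreasing processing time): Order 4 Order 6 Order 5 Order 2 Order 3 Order 1.
Order 4: waits 0, runs 0→15
Order 6: waits 15, runs 15→28
Order 5: waits 28, runs 28→40
Order 2: waits 40, runs 40→50
Order 3: waits 50, runs 50→57
Order 1: waits 57, runs 57→60
Sum = 0+15+28+40+50+57 = 190.
SPT 110, EDD 158, LPT 190 → minimum 110.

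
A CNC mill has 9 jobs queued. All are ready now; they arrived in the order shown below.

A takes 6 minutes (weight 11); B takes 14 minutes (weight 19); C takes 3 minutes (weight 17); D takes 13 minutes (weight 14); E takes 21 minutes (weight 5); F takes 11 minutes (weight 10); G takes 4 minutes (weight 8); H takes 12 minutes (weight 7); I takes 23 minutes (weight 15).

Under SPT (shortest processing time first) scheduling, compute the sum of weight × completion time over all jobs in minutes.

4650

SPT (increasing processing time): C G A F H D B E I.
C: finishes 3, weight 17, w·C = 51
G: finishes 7, weight 8, w·C = 56
A: finishes 13, weight 11, w·C = 143
F: finishes 24, weight 10, w·C = 240
H: finishes 36, weight 7, w·C = 252
D: finishes 49, weight 14, w·C = 686
B: finishes 63, weight 19, w·C = 1197
E: finishes 84, weight 5, w·C = 420
I: finishes 107, weight 15, w·C = 1605
Sum = 51+56+143+240+252+686+1197+420+1605 = 4650.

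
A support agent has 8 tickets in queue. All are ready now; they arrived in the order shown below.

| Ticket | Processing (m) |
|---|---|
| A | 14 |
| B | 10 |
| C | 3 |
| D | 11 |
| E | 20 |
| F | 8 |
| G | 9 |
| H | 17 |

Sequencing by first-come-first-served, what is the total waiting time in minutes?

302

FIFO (arrival order): A B C D E F G H.
A: waits 0, runs 0→14
B: waits 14, runs 14→24
C: waits 24, runs 24→27
D: waits 27, runs 27→38
E: waits 38, runs 38→58
F: waits 58, runs 58→66
G: waits 66, runs 66→75
H: waits 75, runs 75→92
Sum = 0+14+24+27+38+58+66+75 = 302.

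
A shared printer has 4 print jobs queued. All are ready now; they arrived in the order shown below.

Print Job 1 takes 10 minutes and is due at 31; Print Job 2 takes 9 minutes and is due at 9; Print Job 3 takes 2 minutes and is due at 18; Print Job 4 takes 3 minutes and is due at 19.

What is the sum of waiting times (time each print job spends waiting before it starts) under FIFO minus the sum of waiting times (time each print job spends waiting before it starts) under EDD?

16

FIFO (arrival order): Print Job 1 Print Job 2 Print Job 3 Print Job 4.
Print Job 1: waits 0, runs 0→10
Print Job 2: waits 10, runs 10→19
Print Job 3: waits 19, runs 19→21
Print Job 4: waits 21, runs 21→24
Sum = 0+10+19+21 = 50.
EDD (increasing due date): Print Job 2 Print Job 3 Print Job 4 Print Job 1.
Print Job 2: waits 0, runs 0→9
Print Job 3: waits 9, runs 9→11
Print Job 4: waits 11, runs 11→14
Print Job 1: waits 14, runs 14→24
Sum = 0+9+11+14 = 34.
Difference = 50 − 34 = 16.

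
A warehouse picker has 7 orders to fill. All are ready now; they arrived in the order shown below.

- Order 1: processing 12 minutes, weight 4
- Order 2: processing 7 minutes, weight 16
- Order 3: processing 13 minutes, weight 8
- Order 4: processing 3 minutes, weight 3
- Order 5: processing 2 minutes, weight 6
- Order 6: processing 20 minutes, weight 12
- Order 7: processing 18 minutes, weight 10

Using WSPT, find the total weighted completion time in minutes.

1862

WSPT (decreasing weight/processing-time ratio): Order 5 Order 2 Order 4 Order 3 Order 6 Order 7 Order 1.
Order 5: finishes 2, weight 6, w·C = 12
Order 2: finishes 9, weight 16, w·C = 144
Order 4: finishes 12, weight 3, w·C = 36
Order 3: finishes 25, weight 8, w·C = 200
Order 6: finishes 45, weight 12, w·C = 540
Order 7: finishes 63, weight 10, w·C = 630
Order 1: finishes 75, weight 4, w·C = 300
Sum = 12+144+36+200+540+630+300 = 1862.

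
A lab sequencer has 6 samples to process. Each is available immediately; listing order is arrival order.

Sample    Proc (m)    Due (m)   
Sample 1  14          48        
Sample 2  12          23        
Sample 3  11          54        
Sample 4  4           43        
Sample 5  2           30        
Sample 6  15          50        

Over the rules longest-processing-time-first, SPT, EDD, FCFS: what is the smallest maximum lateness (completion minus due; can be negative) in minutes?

4

LPT (decreasing processing time): Sample 6 Sample 1 Sample 2 Sample 3 Sample 4 Sample 5.
Sample 6: 0→15, due 50, lateness -35
Sample 1: 15→29, due 48, lateness -19
Sample 2: 29→41, due 23, lateness 18
Sample 3: 41→52, due 54, lateness -2
Sample 4: 52→56, due 43, lateness 13
Sample 5: 56→58, due 30, lateness 28
Maximum = 28.
SPT (increasing processing time): Sample 5 Sample 4 Sample 3 Sample 2 Sample 1 Sample 6.
Sample 5: 0→2, due 30, lateness -28
Sample 4: 2→6, due 43, lateness -37
Sample 3: 6→17, due 54, lateness -37
Sample 2: 17→29, due 23, lateness 6
Sample 1: 29→43, due 48, lateness -5
Sample 6: 43→58, due 50, lateness 8
Maximum = 8.
EDD (increasing due date): Sample 2 Sample 5 Sample 4 Sample 1 Sample 6 Sample 3.
Sample 2: 0→12, due 23, lateness -11
Sample 5: 12→14, due 30, lateness -16
Sample 4: 14→18, due 43, lateness -25
Sample 1: 18→32, due 48, lateness -16
Sample 6: 32→47, due 50, lateness -3
Sample 3: 47→58, due 54, lateness 4
Maximum = 4.
FIFO (arrival order): Sample 1 Sample 2 Sample 3 Sample 4 Sample 5 Sample 6.
Sample 1: 0→14, due 48, lateness -34
Sample 2: 14→26, due 23, lateness 3
Sample 3: 26→37, due 54, lateness -17
Sample 4: 37→41, due 43, lateness -2
Sample 5: 41→43, due 30, lateness 13
Sample 6: 43→58, due 50, lateness 8
Maximum = 13.
LPT 28, SPT 8, EDD 4, FIFO 13 → minimum 4.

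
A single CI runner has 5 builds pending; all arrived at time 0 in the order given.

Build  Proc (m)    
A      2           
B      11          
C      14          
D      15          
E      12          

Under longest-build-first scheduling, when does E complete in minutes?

41

LPT (decreasing processing time): D C E B A.
D: 0→15
C: 15→29
E: 29→41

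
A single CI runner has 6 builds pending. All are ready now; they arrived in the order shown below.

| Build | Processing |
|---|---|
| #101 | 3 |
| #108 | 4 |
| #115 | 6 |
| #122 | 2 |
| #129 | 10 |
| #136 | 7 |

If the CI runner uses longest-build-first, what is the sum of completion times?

139

LPT (decreasing processing time): #129 #136 #115 #108 #101 #122.
#129: 0→10
#136: 10→17
#115: 17→23
#108: 23→27
#101: 27→30
#122: 30→32
Sum = 10+17+23+27+30+32 = 139.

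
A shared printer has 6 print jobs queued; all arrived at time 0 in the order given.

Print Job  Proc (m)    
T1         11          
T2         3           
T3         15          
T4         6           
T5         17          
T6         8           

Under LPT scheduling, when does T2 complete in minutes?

LPT (decreasing processing time): T5 T3 T1 T6 T4 T2.
T5: 0→17
T3: 17→32
T1: 32→43
T6: 43→51
T4: 51→57
T2: 57→60

60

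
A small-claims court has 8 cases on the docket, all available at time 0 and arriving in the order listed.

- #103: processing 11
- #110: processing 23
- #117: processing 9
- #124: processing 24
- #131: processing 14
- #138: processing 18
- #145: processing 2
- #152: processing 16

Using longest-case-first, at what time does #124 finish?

LPT (decreasing processing time): #124 #110 #138 #152 #131 #103 #117 #145.
#124: 0→24

24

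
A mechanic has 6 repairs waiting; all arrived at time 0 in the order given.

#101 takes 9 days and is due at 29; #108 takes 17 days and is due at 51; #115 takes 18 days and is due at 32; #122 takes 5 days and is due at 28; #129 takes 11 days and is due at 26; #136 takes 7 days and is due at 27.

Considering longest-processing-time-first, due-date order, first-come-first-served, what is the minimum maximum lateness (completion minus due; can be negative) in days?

18

LPT (decreasing processing time): #115 #108 #129 #101 #136 #122.
#115: 0→18, due 32, lateness -14
#108: 18→35, due 51, lateness -16
#129: 35→46, due 26, lateness 20
#101: 46→55, due 29, lateness 26
#136: 55→62, due 27, lateness 35
#122: 62→67, due 28, lateness 39
Maximum = 39.
EDD (increasing due date): #129 #136 #122 #101 #115 #108.
#129: 0→11, due 26, lateness -15
#136: 11→18, due 27, lateness -9
#122: 18→23, due 28, lateness -5
#101: 23→32, due 29, lateness 3
#115: 32→50, due 32, lateness 18
#108: 50→67, due 51, lateness 16
Maximum = 18.
FIFO (arrival order): #101 #108 #115 #122 #129 #136.
#101: 0→9, due 29, lateness -20
#108: 9→26, due 51, lateness -25
#115: 26→44, due 32, lateness 12
#122: 44→49, due 28, lateness 21
#129: 49→60, due 26, lateness 34
#136: 60→67, due 27, lateness 40
Maximum = 40.
LPT 39, EDD 18, FIFO 40 → minimum 18.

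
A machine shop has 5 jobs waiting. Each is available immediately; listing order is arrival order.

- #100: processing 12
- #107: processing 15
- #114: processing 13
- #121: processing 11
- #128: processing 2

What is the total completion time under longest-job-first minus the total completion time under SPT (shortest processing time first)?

LPT (decreasing processing time): #107 #114 #100 #121 #128.
#107: 0→15
#114: 15→28
#100: 28→40
#121: 40→51
#128: 51→53
Sum = 15+28+40+51+53 = 187.
SPT (increasing processing time): #128 #121 #100 #114 #107.
#128: 0→2
#121: 2→13
#100: 13→25
#114: 25→38
#107: 38→53
Sum = 2+13+25+38+53 = 131.
Difference = 187 − 131 = 56.

56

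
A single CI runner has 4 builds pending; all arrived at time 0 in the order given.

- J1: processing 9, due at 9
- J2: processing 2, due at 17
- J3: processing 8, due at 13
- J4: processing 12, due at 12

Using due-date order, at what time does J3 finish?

EDD (increasing due date): J1 J4 J3 J2.
J1: 0→9
J4: 9→21
J3: 21→29

29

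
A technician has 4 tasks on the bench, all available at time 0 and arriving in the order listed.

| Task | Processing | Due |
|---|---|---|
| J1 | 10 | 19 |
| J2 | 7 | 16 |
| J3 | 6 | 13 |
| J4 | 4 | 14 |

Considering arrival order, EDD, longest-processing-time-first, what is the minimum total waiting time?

33

FIFO (arrival order): J1 J2 J3 J4.
J1: waits 0, runs 0→10
J2: waits 10, runs 10→17
J3: waits 17, runs 17→23
J4: waits 23, runs 23→27
Sum = 0+10+17+23 = 50.
EDD (increasing due date): J3 J4 J2 J1.
J3: waits 0, runs 0→6
J4: waits 6, runs 6→10
J2: waits 10, runs 10→17
J1: waits 17, runs 17→27
Sum = 0+6+10+17 = 33.
LPT (decreasing processing time): J1 J2 J3 J4.
J1: waits 0, runs 0→10
J2: waits 10, runs 10→17
J3: waits 17, runs 17→23
J4: waits 23, runs 23→27
Sum = 0+10+17+23 = 50.
FIFO 50, EDD 33, LPT 50 → minimum 33.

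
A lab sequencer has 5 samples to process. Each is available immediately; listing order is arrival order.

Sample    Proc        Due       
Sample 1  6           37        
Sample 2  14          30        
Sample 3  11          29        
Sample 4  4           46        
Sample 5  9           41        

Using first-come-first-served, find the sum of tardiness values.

5

FIFO (arrival order): Sample 1 Sample 2 Sample 3 Sample 4 Sample 5.
Sample 1: 0→6, due 37, tardiness 0
Sample 2: 6→20, due 30, tardiness 0
Sample 3: 20→31, due 29, tardiness 2
Sample 4: 31→35, due 46, tardiness 0
Sample 5: 35→44, due 41, tardiness 3
Sum = 0+0+2+0+3 = 5.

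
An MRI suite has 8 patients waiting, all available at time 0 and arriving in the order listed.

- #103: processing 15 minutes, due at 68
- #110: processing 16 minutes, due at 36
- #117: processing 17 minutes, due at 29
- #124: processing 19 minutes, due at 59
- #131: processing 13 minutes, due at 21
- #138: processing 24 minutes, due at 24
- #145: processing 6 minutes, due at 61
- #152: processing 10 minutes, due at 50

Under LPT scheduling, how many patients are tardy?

LPT (decreasing processing time): #138 #124 #117 #110 #103 #131 #152 #145.
#138: 0→24, due 24, tardiness 0
#124: 24→43, due 59, tardiness 0
#117: 43→60, due 29, tardiness 31
#110: 60→76, due 36, tardiness 40
#103: 76→91, due 68, tardiness 23
#131: 91→104, due 21, tardiness 83
#152: 104→114, due 50, tardiness 64
#145: 114→120, due 61, tardiness 59
Late patients: 6.

6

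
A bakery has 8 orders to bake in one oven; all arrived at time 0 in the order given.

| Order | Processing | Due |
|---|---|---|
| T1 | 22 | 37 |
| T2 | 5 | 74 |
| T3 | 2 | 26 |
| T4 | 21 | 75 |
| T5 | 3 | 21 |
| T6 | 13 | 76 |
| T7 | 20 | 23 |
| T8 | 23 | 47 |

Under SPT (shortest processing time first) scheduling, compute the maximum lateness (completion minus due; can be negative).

62

SPT (increasing processing time): T3 T5 T2 T6 T7 T4 T1 T8.
T3: 0→2, due 26, lateness -24
T5: 2→5, due 21, lateness -16
T2: 5→10, due 74, lateness -64
T6: 10→23, due 76, lateness -53
T7: 23→43, due 23, lateness 20
T4: 43→64, due 75, lateness -11
T1: 64→86, due 37, lateness 49
T8: 86→109, due 47, lateness 62
Maximum = 62.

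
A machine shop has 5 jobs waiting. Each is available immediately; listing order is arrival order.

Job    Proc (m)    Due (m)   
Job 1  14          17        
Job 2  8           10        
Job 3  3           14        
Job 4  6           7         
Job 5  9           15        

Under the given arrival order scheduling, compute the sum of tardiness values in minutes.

FIFO (arrival order): Job 1 Job 2 Job 3 Job 4 Job 5.
Job 1: 0→14, due 17, tardiness 0
Job 2: 14→22, due 10, tardiness 12
Job 3: 22→25, due 14, tardiness 11
Job 4: 25→31, due 7, tardiness 24
Job 5: 31→40, due 15, tardiness 25
Sum = 0+12+11+24+25 = 72.

72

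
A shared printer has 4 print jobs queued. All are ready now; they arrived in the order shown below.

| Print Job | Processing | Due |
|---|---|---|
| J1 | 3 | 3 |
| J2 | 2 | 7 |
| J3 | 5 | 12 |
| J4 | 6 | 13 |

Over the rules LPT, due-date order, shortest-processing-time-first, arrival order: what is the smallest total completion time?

LPT (decreasing processing time): J4 J3 J1 J2.
J4: 0→6
J3: 6→11
J1: 11→14
J2: 14→16
Sum = 6+11+14+16 = 47.
EDD (increasing due date): J1 J2 J3 J4.
J1: 0→3
J2: 3→5
J3: 5→10
J4: 10→16
Sum = 3+5+10+16 = 34.
SPT (increasing processing time): J2 J1 J3 J4.
J2: 0→2
J1: 2→5
J3: 5→10
J4: 10→16
Sum = 2+5+10+16 = 33.
FIFO (arrival order): J1 J2 J3 J4.
J1: 0→3
J2: 3→5
J3: 5→10
J4: 10→16
Sum = 3+5+10+16 = 34.
LPT 47, EDD 34, SPT 33, FIFO 34 → minimum 33.

33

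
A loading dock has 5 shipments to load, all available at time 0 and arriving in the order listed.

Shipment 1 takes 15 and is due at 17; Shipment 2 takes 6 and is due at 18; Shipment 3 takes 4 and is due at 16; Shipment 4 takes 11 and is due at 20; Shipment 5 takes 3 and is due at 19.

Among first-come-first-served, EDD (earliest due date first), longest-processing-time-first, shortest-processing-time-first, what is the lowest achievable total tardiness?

FIFO (arrival order): Shipment 1 Shipment 2 Shipment 3 Shipment 4 Shipment 5.
Shipment 1: 0→15, due 17, tardiness 0
Shipment 2: 15→21, due 18, tardiness 3
Shipment 3: 21→25, due 16, tardiness 9
Shipment 4: 25→36, due 20, tardiness 16
Shipment 5: 36→39, due 19, tardiness 20
Sum = 0+3+9+16+20 = 48.
EDD (increasing due date): Shipment 3 Shipment 1 Shipment 2 Shipment 5 Shipment 4.
Shipment 3: 0→4, due 16, tardiness 0
Shipment 1: 4→19, due 17, tardiness 2
Shipment 2: 19→25, due 18, tardiness 7
Shipment 5: 25→28, due 19, tardiness 9
Shipment 4: 28→39, due 20, tardiness 19
Sum = 0+2+7+9+19 = 37.
LPT (decreasing processing time): Shipment 1 Shipment 4 Shipment 2 Shipment 3 Shipment 5.
Shipment 1: 0→15, due 17, tardiness 0
Shipment 4: 15→26, due 20, tardiness 6
Shipment 2: 26→32, due 18, tardiness 14
Shipment 3: 32→36, due 16, tardiness 20
Shipment 5: 36→39, due 19, tardiness 20
Sum = 0+6+14+20+20 = 60.
SPT (increasing processing time): Shipment 5 Shipment 3 Shipment 2 Shipment 4 Shipment 1.
Shipment 5: 0→3, due 19, tardiness 0
Shipment 3: 3→7, due 16, tardiness 0
Shipment 2: 7→13, due 18, tardiness 0
Shipment 4: 13→24, due 20, tardiness 4
Shipment 1: 24→39, due 17, tardiness 22
Sum = 0+0+0+4+22 = 26.
FIFO 48, EDD 37, LPT 60, SPT 26 → minimum 26.

26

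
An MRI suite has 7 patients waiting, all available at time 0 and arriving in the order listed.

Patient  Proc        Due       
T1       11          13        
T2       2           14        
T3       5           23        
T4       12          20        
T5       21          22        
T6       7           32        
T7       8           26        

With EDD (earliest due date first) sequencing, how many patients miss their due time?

EDD (increasing due date): T1 T2 T4 T5 T3 T7 T6.
T1: 0→11, due 13, tardiness 0
T2: 11→13, due 14, tardiness 0
T4: 13→25, due 20, tardiness 5
T5: 25→46, due 22, tardiness 24
T3: 46→51, due 23, tardiness 28
T7: 51→59, due 26, tardiness 33
T6: 59→66, due 32, tardiness 34
Late patients: 5.

5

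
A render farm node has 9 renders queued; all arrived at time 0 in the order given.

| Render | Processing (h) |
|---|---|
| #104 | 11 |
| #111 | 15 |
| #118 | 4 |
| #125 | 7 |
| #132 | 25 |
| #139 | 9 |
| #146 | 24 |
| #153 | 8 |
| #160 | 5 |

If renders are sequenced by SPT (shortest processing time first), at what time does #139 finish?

33

SPT (increasing processing time): #118 #160 #125 #153 #139 #104 #111 #146 #132.
#118: 0→4
#160: 4→9
#125: 9→16
#153: 16→24
#139: 24→33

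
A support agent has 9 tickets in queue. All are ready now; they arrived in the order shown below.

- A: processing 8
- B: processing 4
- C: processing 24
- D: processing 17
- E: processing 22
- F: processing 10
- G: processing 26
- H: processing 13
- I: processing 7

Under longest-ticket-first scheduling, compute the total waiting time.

LPT (decreasing processing time): G C E D H F A I B.
G: waits 0, runs 0→26
C: waits 26, runs 26→50
E: waits 50, runs 50→72
D: waits 72, runs 72→89
H: waits 89, runs 89→102
F: waits 102, runs 102→112
A: waits 112, runs 112→120
I: waits 120, runs 120→127
B: waits 127, runs 127→131
Sum = 0+26+50+72+89+102+112+120+127 = 698.

698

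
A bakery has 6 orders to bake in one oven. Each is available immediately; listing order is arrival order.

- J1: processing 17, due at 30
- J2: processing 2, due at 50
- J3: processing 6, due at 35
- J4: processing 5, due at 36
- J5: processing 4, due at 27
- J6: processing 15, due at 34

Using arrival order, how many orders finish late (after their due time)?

FIFO (arrival order): J1 J2 J3 J4 J5 J6.
J1: 0→17, due 30, tardiness 0
J2: 17→19, due 50, tardiness 0
J3: 19→25, due 35, tardiness 0
J4: 25→30, due 36, tardiness 0
J5: 30→34, due 27, tardiness 7
J6: 34→49, due 34, tardiness 15
Late orders: 2.

2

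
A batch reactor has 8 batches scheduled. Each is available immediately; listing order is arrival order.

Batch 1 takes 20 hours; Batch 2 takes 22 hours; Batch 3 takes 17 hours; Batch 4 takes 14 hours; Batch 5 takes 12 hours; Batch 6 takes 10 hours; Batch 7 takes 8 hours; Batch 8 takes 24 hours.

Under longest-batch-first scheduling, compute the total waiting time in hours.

LPT (decreasing processing time): Batch 8 Batch 2 Batch 1 Batch 3 Batch 4 Batch 5 Batch 6 Batch 7.
Batch 8: waits 0, runs 0→24
Batch 2: waits 24, runs 24→46
Batch 1: waits 46, runs 46→66
Batch 3: waits 66, runs 66→83
Batch 4: waits 83, runs 83→97
Batch 5: waits 97, runs 97→109
Batch 6: waits 109, runs 109→119
Batch 7: waits 119, runs 119→127
Sum = 0+24+46+66+83+97+109+119 = 544.

544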